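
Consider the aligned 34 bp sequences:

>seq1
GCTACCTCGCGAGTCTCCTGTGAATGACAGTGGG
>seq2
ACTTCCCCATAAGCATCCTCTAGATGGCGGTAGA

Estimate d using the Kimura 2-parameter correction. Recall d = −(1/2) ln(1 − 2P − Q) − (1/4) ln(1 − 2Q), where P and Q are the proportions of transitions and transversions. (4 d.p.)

Of 34 sites, 12 differences are transitions and 3 are transversions, so P = 12/34 ≈ 0.352941 and Q = 3/34 ≈ 0.088235.
Under the Kimura two-parameter model, d = −½ ln(1 − 2P − Q) − ¼ ln(1 − 2Q).
1 − 2P − Q = 0.205883, giving −½ ln(0.205883) = 0.790224.
1 − 2Q = 0.82353, giving −¼ ln(0.82353) = 0.048539.
d = 0.790224 + 0.048539 = 0.838763.

0.8388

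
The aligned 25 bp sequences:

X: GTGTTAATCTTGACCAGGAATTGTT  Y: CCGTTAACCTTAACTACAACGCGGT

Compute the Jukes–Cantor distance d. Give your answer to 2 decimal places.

0.66

The sequences differ at 11 of 25 sites, so p = 11/25 = 0.44.
d = −(3/4) ln(1 − 4p/3) = −0.75 ln(1 − 0.586667) = −0.75 ln(0.413333)
  = −0.75 × (-0.883502) = 0.662627 substitutions/site.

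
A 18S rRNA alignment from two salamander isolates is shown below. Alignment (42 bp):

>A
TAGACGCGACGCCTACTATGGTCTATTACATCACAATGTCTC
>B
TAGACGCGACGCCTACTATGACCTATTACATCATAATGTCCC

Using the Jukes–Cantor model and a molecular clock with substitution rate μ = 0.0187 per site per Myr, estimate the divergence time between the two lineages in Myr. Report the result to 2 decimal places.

2.72

The sequences differ at 4 of 42 sites (21, 22, 34, 41), so p = 4/42 ≈ 0.095238.
d = −(3/4) ln(1 − 4p/3) = −0.75 ln(1 − 0.126984) = −0.75 ln(0.873016)
  = −0.75 × (-0.135801) = 0.101851 substitutions/site.
Under a molecular clock d = 2μt, so t = d/(2μ) = 0.101851 / (2 × 0.0187) = 2.72 Myr.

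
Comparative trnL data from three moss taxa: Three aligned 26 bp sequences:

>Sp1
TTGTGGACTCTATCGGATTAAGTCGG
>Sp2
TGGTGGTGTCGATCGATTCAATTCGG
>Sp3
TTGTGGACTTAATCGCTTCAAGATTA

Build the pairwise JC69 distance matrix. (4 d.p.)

d(Sp1,Sp2) = 0.3961, d(Sp1,Sp3) = 0.4643, d(Sp2,Sp3) = 0.6228

Sp1–Sp2: 8/26 sites differ → p ≈ 0.307692, d = −0.75 ln(1 − 0.410256) = 0.396050 ≈ 0.3961.
Sp1–Sp3: 9/26 sites differ → p ≈ 0.346154, d = −0.75 ln(1 − 0.461539) = 0.464280 ≈ 0.4643.
Sp2–Sp3: 11/26 sites differ → p ≈ 0.423077, d = −0.75 ln(1 − 0.564103) = 0.622762 ≈ 0.6228.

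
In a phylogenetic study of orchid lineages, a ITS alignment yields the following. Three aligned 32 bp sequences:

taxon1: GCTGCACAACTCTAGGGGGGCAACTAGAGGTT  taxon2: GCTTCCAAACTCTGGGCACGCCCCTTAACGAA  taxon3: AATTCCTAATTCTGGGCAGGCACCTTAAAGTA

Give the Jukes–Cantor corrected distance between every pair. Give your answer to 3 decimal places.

taxon1–taxon2: 14/32 sites differ → p = 0.4375, d = −0.75 ln(1 − 0.583333) = 0.656601 ≈ 0.657.
taxon1–taxon3: 14/32 sites differ → p = 0.4375, d = −0.75 ln(1 − 0.583333) = 0.656601 ≈ 0.657.
taxon2–taxon3: 8/32 sites differ → p = 0.25, d = −0.75 ln(1 − 0.333333) = 0.304098 ≈ 0.304.

d(taxon1,taxon2) = 0.657, d(taxon1,taxon3) = 0.657, d(taxon2,taxon3) = 0.304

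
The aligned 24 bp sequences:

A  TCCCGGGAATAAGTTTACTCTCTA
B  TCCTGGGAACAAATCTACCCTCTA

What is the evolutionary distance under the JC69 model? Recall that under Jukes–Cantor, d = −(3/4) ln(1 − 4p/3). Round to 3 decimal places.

The sequences differ at 5 of 24 sites (4, 10, 13, 15, 19), so p = 5/24 ≈ 0.208333.
d = −(3/4) ln(1 − 4p/3) = −0.75 ln(1 − 0.277777) = −0.75 ln(0.722223)
  = −0.75 × (-0.325421) = 0.244066 substitutions/site.

0.244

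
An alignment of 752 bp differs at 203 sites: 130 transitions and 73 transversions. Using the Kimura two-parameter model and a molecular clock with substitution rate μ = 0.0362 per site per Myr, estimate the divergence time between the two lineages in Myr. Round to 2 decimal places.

P = 130/752 ≈ 0.172872 and Q = 73/752 ≈ 0.097074.
Under the Kimura two-parameter model, d = −½ ln(1 − 2P − Q) − ¼ ln(1 − 2Q).
1 − 2P − Q = 0.557182, giving −½ ln(0.557182) = 0.292432.
1 − 2Q = 0.805852, giving −¼ ln(0.805852) = 0.053964.
d = 0.292432 + 0.053964 = 0.346396.
Under a molecular clock d = 2μt, so t = d/(2μ) = 0.346396 / (2 × 0.0362) = 4.78 Myr.

4.78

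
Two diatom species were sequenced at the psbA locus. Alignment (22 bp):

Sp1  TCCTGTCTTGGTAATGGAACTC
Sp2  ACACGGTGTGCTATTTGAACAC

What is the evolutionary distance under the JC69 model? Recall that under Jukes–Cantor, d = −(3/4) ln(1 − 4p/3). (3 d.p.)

The sequences differ at 10 of 22 sites (1, 3, 4, 6, 7, 8, 11, 14, 16, 21), so p = 10/22 ≈ 0.454545.
d = −(3/4) ln(1 − 4p/3) = −0.75 ln(1 − 0.60606) = −0.75 ln(0.39394)
  = −0.75 × (-0.931557) = 0.698668 substitutions/site.

0.699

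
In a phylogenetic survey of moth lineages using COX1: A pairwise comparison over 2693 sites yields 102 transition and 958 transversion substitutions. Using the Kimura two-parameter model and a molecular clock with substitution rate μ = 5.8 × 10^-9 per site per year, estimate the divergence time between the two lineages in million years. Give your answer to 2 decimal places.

P = 102/2693 ≈ 0.037876 and Q = 958/2693 ≈ 0.355737.
Under the Kimura two-parameter model, d = −½ ln(1 − 2P − Q) − ¼ ln(1 − 2Q).
1 − 2P − Q = 0.568511, giving −½ ln(0.568511) = 0.282367.
1 − 2Q = 0.288526, giving −¼ ln(0.288526) = 0.310743.
d = 0.282367 + 0.310743 = 0.593110.
Under a molecular clock d = 2μt, so t = d/(2μ) = 0.593110 / (2 × 5.8 × 10^-9) = 51.13 million years.

51.13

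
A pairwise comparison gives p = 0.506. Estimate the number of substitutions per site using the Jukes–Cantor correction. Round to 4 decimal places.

d = −(3/4) ln(1 − 4p/3) = −0.75 ln(1 − 0.674667) = −0.75 ln(0.325333)
  = −0.75 × (-1.122906) = 0.842180 substitutions/site.

0.8422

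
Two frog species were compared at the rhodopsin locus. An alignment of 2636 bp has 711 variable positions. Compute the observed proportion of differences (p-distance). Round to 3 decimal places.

p = 711/2636 = 0.269726… ≈ 0.270 (to 3 d.p.).

0.270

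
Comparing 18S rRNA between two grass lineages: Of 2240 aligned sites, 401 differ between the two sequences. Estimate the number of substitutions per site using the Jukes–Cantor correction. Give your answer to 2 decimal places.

p = 401/2240 ≈ 0.179018.
d = −(3/4) ln(1 − 4p/3) = −0.75 ln(1 − 0.238691) = −0.75 ln(0.761309)
  = −0.75 × (-0.272716) = 0.204537 substitutions/site.

0.20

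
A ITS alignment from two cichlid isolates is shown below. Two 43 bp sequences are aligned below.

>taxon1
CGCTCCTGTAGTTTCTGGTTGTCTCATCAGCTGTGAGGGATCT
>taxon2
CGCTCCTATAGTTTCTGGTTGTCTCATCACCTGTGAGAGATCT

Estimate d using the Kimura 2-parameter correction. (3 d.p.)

0.074

Of 43 sites, 2 differences are transitions and 1 are transversions, so P = 2/43 ≈ 0.046512 and Q = 1/43 ≈ 0.023256.
Under the Kimura two-parameter model, d = −½ ln(1 − 2P − Q) − ¼ ln(1 − 2Q).
1 − 2P − Q = 0.88372, giving −½ ln(0.88372) = 0.061808.
1 − 2Q = 0.953488, giving −¼ ln(0.953488) = 0.011907.
d = 0.061808 + 0.011907 = 0.073715.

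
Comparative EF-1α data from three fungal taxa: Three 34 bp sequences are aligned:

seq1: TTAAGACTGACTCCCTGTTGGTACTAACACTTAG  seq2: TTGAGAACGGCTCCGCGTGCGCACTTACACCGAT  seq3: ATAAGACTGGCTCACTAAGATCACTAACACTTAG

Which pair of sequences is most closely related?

seq1–seq2: 13/34 differ, p = 0.382, d = 0.535.
seq1–seq3: 9/34 differ, p = 0.265, d = 0.326.
seq2–seq3: 15/34 differ, p = 0.441, d = 0.665.
The smallest distance is between seq1 and seq3.

seq1 and seq3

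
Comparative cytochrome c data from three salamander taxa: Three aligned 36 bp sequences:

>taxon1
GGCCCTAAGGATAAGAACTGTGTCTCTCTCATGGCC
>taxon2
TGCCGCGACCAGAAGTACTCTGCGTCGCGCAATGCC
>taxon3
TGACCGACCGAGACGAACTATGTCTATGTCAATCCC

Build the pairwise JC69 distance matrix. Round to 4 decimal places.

d(taxon1,taxon2) = 0.6082, d(taxon1,taxon3) = 0.4926, d(taxon2,taxon3) = 0.6735

taxon1–taxon2: 15/36 sites differ → p ≈ 0.416667, d = −0.75 ln(1 − 0.555556) = 0.608198 ≈ 0.6082.
taxon1–taxon3: 13/36 sites differ → p ≈ 0.361111, d = −0.75 ln(1 − 0.481481) = 0.492584 ≈ 0.4926.
taxon2–taxon3: 16/36 sites differ → p ≈ 0.444444, d = −0.75 ln(1 − 0.592592) = 0.673455 ≈ 0.6735.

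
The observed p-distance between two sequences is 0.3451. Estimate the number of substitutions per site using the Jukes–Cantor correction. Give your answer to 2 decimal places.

0.46

d = −(3/4) ln(1 − 4p/3) = −0.75 ln(1 − 0.460133) = −0.75 ln(0.539867)
  = −0.75 × (-0.616432) = 0.462324 substitutions/site.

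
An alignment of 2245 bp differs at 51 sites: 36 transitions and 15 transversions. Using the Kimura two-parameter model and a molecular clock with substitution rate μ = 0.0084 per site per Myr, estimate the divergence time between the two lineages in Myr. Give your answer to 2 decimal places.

1.38

P = 36/2245 ≈ 0.016036 and Q = 15/2245 ≈ 0.006682.
Under the Kimura two-parameter model, d = −½ ln(1 − 2P − Q) − ¼ ln(1 − 2Q).
1 − 2P − Q = 0.961246, giving −½ ln(0.961246) = 0.019762.
1 − 2Q = 0.986636, giving −¼ ln(0.986636) = 0.003364.
d = 0.019762 + 0.003364 = 0.023126.
Under a molecular clock d = 2μt, so t = d/(2μ) = 0.023126 / (2 × 0.0084) = 1.38 Myr.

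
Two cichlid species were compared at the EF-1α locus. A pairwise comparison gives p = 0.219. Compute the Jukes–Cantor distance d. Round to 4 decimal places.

0.2590

d = −(3/4) ln(1 − 4p/3) = −0.75 ln(1 − 0.292) = −0.75 ln(0.708)
  = −0.75 × (-0.345311) = 0.258983 substitutions/site.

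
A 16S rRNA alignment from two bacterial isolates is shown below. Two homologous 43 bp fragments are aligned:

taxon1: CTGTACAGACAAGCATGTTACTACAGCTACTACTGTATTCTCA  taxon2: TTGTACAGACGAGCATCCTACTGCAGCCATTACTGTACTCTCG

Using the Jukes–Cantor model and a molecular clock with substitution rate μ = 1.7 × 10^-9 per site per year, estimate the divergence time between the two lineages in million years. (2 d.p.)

72.18

The sequences differ at 9 of 43 sites (1, 11, 17, 18, 23, 28, 30, 38, 43), so p = 9/43 ≈ 0.209302.
d = −(3/4) ln(1 − 4p/3) = −0.75 ln(1 − 0.279069) = −0.75 ln(0.720931)
  = −0.75 × (-0.327212) = 0.245409 substitutions/site.
Under a molecular clock d = 2μt, so t = d/(2μ) = 0.245409 / (2 × 1.7 × 10^-9) = 72.18 million years.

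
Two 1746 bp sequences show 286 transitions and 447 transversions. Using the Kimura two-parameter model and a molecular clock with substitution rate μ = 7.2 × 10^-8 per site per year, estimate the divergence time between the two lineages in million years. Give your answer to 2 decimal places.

P = 286/1746 ≈ 0.163803 and Q = 447/1746 ≈ 0.256014.
Under the Kimura two-parameter model, d = −½ ln(1 − 2P − Q) − ¼ ln(1 − 2Q).
1 − 2P − Q = 0.41638, giving −½ ln(0.41638) = 0.438078.
1 − 2Q = 0.487972, giving −¼ ln(0.487972) = 0.179374.
d = 0.438078 + 0.179374 = 0.617452.
Under a molecular clock d = 2μt, so t = d/(2μ) = 0.617452 / (2 × 7.2 × 10^-8) = 4.29 million years.

4.29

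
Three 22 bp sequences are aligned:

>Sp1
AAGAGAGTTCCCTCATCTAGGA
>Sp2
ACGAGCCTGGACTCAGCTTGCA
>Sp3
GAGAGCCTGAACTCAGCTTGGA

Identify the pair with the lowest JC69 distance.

Sp1–Sp2: 9/22 differ, p = 0.409, d = 0.591.
Sp1–Sp3: 8/22 differ, p = 0.364, d = 0.497.
Sp2–Sp3: 4/22 differ, p = 0.182, d = 0.208.
The smallest distance is between Sp2 and Sp3.

Sp2 and Sp3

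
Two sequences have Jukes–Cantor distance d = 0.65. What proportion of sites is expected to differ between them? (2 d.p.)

0.43

p = (3/4)(1 − e^(−4d/3)) = 0.75 × (1 − e^(-0.866667)) = 0.75 × (1 − 0.420350) = 0.434738.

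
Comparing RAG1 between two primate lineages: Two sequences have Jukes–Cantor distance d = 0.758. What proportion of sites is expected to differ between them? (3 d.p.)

p = (3/4)(1 − e^(−4d/3)) = 0.75 × (1 − e^(-1.010667)) = 0.75 × (1 − 0.363976) = 0.477018.

0.477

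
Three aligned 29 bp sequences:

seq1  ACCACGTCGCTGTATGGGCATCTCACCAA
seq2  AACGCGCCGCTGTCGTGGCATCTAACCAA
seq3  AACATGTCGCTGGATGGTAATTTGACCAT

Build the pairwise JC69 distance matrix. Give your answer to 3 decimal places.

d(seq1,seq2) = 0.291, d(seq1,seq3) = 0.344, d(seq2,seq3) = 0.602

seq1–seq2: 7/29 sites differ → p ≈ 0.241379, d = −0.75 ln(1 − 0.321839) = 0.291278 ≈ 0.291.
seq1–seq3: 8/29 sites differ → p ≈ 0.275862, d = −0.75 ln(1 − 0.367816) = 0.343931 ≈ 0.344.
seq2–seq3: 12/29 sites differ → p ≈ 0.413793, d = −0.75 ln(1 − 0.551724) = 0.601760 ≈ 0.602.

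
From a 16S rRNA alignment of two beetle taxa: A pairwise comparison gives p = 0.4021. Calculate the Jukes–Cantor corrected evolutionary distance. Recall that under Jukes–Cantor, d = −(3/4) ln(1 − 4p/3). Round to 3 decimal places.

0.576

d = −(3/4) ln(1 − 4p/3) = −0.75 ln(1 − 0.536133) = −0.75 ln(0.463867)
  = −0.75 × (-0.768157) = 0.576118 substitutions/site.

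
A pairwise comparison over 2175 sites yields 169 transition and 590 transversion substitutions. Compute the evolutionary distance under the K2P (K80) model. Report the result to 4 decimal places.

0.4737

P = 169/2175 ≈ 0.077701 and Q = 590/2175 ≈ 0.271264.
Under the Kimura two-parameter model, d = −½ ln(1 − 2P − Q) − ¼ ln(1 − 2Q).
1 − 2P − Q = 0.573334, giving −½ ln(0.573334) = 0.278143.
1 − 2Q = 0.457472, giving −¼ ln(0.457472) = 0.195510.
d = 0.278143 + 0.195510 = 0.473653.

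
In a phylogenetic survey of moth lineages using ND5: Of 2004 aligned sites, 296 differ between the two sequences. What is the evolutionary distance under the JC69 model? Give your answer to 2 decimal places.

p = 296/2004 ≈ 0.147705.
d = −(3/4) ln(1 − 4p/3) = −0.75 ln(1 − 0.19694) = −0.75 ln(0.80306)
  = −0.75 × (-0.219326) = 0.164495 substitutions/site.

0.16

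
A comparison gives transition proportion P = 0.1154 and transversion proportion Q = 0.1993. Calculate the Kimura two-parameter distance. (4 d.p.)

Under the Kimura two-parameter model, d = −½ ln(1 − 2P − Q) − ¼ ln(1 − 2Q).
1 − 2P − Q = 0.5699, giving −½ ln(0.5699) = 0.281147.
1 − 2Q = 0.6014, giving −¼ ln(0.6014) = 0.127124.
d = 0.281147 + 0.127124 = 0.408271.

0.4083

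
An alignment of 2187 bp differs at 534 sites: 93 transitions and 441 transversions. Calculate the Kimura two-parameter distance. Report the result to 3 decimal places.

0.298

P = 93/2187 ≈ 0.042524 and Q = 441/2187 ≈ 0.201646.
Under the Kimura two-parameter model, d = −½ ln(1 − 2P − Q) − ¼ ln(1 − 2Q).
1 − 2P − Q = 0.713306, giving −½ ln(0.713306) = 0.168922.
1 − 2Q = 0.596708, giving −¼ ln(0.596708) = 0.129082.
d = 0.168922 + 0.129082 = 0.298004.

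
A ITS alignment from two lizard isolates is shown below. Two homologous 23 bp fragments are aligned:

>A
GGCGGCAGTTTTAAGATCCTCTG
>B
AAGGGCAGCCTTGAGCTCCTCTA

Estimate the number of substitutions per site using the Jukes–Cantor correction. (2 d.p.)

0.47

The sequences differ at 8 of 23 sites (1, 2, 3, 9, 10, 13, 16, 23), so p = 8/23 ≈ 0.347826.
d = −(3/4) ln(1 − 4p/3) = −0.75 ln(1 − 0.463768) = −0.75 ln(0.536232)
  = −0.75 × (-0.623188) = 0.467391 substitutions/site.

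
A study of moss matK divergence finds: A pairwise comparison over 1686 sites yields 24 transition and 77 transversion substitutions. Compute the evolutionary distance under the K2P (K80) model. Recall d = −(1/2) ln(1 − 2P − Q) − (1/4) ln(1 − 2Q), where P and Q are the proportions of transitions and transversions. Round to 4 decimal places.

0.0625

P = 24/1686 ≈ 0.014235 and Q = 77/1686 ≈ 0.04567.
Under the Kimura two-parameter model, d = −½ ln(1 − 2P − Q) − ¼ ln(1 − 2Q).
1 − 2P − Q = 0.92586, giving −½ ln(0.92586) = 0.038516.
1 − 2Q = 0.90866, giving −¼ ln(0.90866) = 0.023946.
d = 0.038516 + 0.023946 = 0.062462.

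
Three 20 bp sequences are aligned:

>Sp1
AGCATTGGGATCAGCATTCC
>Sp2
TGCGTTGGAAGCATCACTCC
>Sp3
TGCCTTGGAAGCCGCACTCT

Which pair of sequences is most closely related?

Sp1–Sp2: 6/20 differ, p = 0.300, d = 0.383.
Sp1–Sp3: 7/20 differ, p = 0.350, d = 0.471.
Sp2–Sp3: 4/20 differ, p = 0.200, d = 0.233.
The smallest distance is between Sp2 and Sp3.

Sp2 and Sp3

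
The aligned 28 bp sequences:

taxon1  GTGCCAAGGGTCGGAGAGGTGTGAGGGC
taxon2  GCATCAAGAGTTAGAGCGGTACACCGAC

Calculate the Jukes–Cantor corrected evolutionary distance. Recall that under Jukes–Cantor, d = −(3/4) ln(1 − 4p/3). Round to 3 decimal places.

0.724

The sequences differ at 13 of 28 sites, so p = 13/28 ≈ 0.464286.
d = −(3/4) ln(1 − 4p/3) = −0.75 ln(1 − 0.619048) = −0.75 ln(0.380952)
  = −0.75 × (-0.965082) = 0.723812 substitutions/site.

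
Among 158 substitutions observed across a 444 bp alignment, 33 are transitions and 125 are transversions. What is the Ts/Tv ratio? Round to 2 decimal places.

R = 33/125 = 0.264 ≈ 0.26 (to 2 d.p.).

0.26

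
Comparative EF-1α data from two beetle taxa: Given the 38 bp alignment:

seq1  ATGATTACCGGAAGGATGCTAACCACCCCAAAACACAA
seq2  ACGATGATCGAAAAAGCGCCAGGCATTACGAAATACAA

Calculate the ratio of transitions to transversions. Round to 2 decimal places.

Transitions are A↔G and C↔T; transversions are all other mismatches.
Transitions: 13. Transversions: 3.
R = 13/3 = 4.333333… ≈ 4.33 (to 2 d.p.).

4.33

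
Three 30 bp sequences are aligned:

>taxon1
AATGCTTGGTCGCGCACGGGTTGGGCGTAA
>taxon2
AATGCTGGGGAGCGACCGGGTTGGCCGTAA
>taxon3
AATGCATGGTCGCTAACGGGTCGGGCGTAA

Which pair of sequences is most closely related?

taxon1–taxon2: 6/30 differ, p = 0.200, d = 0.233.
taxon1–taxon3: 4/30 differ, p = 0.133, d = 0.147.
taxon2–taxon3: 8/30 differ, p = 0.267, d = 0.330.
The smallest distance is between taxon1 and taxon3.

taxon1 and taxon3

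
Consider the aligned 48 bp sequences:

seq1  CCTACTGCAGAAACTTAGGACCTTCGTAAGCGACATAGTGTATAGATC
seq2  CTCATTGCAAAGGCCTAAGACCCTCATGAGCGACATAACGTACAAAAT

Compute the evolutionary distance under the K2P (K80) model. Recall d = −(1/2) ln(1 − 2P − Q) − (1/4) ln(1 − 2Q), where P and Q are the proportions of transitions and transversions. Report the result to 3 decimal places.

0.592

Of 48 sites, 16 differences are transitions and 1 are transversions, so P = 16/48 ≈ 0.333333 and Q = 1/48 ≈ 0.020833.
Under the Kimura two-parameter model, d = −½ ln(1 − 2P − Q) − ¼ ln(1 − 2Q).
1 − 2P − Q = 0.312501, giving −½ ln(0.312501) = 0.581574.
1 − 2Q = 0.958334, giving −¼ ln(0.958334) = 0.010640.
d = 0.581574 + 0.010640 = 0.592214.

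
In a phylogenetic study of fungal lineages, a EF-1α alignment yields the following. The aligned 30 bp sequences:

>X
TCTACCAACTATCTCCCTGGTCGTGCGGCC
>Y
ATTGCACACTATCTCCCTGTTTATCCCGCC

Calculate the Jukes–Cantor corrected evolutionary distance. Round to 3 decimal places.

The sequences differ at 10 of 30 sites (1, 2, 4, 6, 7, 20, 22, 23, 25, 27), so p = 10/30 ≈ 0.333333.
d = −(3/4) ln(1 − 4p/3) = −0.75 ln(1 − 0.444444) = −0.75 ln(0.555556)
  = −0.75 × (-0.587786) = 0.440840 substitutions/site.

0.441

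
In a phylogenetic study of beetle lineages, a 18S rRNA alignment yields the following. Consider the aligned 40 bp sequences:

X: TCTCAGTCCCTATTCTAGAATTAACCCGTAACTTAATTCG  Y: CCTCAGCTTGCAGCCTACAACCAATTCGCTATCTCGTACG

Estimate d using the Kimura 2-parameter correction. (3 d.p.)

Of 40 sites, 14 differences are transitions and 6 are transversions, so P = 14/40 = 0.35 and Q = 6/40 = 0.15.
Under the Kimura two-parameter model, d = −½ ln(1 − 2P − Q) − ¼ ln(1 − 2Q).
1 − 2P − Q = 0.15, giving −½ ln(0.15) = 0.948560.
1 − 2Q = 0.7, giving −¼ ln(0.7) = 0.089169.
d = 0.948560 + 0.089169 = 1.037729.

1.038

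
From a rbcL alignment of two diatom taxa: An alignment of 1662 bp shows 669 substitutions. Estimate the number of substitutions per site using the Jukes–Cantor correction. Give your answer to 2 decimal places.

0.58

p = 669/1662 ≈ 0.402527.
d = −(3/4) ln(1 − 4p/3) = −0.75 ln(1 − 0.536703) = −0.75 ln(0.463297)
  = −0.75 × (-0.769387) = 0.577040 substitutions/site.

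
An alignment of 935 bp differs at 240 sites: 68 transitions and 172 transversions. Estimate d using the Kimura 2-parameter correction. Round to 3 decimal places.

P = 68/935 ≈ 0.072727 and Q = 172/935 ≈ 0.183957.
Under the Kimura two-parameter model, d = −½ ln(1 − 2P − Q) − ¼ ln(1 − 2Q).
1 − 2P − Q = 0.670589, giving −½ ln(0.670589) = 0.199799.
1 − 2Q = 0.632086, giving −¼ ln(0.632086) = 0.114682.
d = 0.199799 + 0.114682 = 0.314481.

0.314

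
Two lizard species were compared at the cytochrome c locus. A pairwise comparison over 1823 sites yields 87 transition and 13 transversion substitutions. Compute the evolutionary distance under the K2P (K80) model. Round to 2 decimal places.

P = 87/1823 ≈ 0.047724 and Q = 13/1823 ≈ 0.007131.
Under the Kimura two-parameter model, d = −½ ln(1 − 2P − Q) − ¼ ln(1 − 2Q).
1 − 2P − Q = 0.897421, giving −½ ln(0.897421) = 0.054115.
1 − 2Q = 0.985738, giving −¼ ln(0.985738) = 0.003591.
d = 0.054115 + 0.003591 = 0.057706.

0.06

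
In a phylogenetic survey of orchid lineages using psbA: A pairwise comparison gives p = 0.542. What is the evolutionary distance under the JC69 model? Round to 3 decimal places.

0.962

d = −(3/4) ln(1 − 4p/3) = −0.75 ln(1 − 0.722667) = −0.75 ln(0.277333)
  = −0.75 × (-1.282536) = 0.961902 substitutions/site.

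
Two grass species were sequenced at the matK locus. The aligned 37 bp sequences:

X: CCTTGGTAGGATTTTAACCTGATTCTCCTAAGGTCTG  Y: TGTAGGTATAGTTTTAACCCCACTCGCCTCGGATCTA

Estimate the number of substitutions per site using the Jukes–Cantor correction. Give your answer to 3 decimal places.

0.527

The sequences differ at 14 of 37 sites, so p = 14/37 ≈ 0.378378.
d = −(3/4) ln(1 − 4p/3) = −0.75 ln(1 − 0.504504) = −0.75 ln(0.495496)
  = −0.75 × (-0.702196) = 0.526647 substitutions/site.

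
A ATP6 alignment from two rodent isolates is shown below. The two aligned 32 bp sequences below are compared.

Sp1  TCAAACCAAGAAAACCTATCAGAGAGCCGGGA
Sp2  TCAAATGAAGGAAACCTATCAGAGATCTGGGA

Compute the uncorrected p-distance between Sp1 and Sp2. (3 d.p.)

0.156

The sequences differ at 5 of 32 positions (sites 6, 7, 11, 26, 28).
p = 5/32 = 0.15625 ≈ 0.156 (to 3 d.p.).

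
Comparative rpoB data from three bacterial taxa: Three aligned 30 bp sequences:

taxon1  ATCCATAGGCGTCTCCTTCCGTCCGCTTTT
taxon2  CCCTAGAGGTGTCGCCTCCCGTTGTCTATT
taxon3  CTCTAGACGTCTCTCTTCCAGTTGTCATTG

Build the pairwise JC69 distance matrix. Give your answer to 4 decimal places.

d(taxon1,taxon2) = 0.5034, d(taxon1,taxon3) = 0.7301, d(taxon2,taxon3) = 0.3831

taxon1–taxon2: 11/30 sites differ → p ≈ 0.366667, d = −0.75 ln(1 − 0.488889) = 0.503376 ≈ 0.5034.
taxon1–taxon3: 14/30 sites differ → p ≈ 0.466667, d = −0.75 ln(1 − 0.622223) = 0.730088 ≈ 0.7301.
taxon2–taxon3: 9/30 sites differ → p = 0.3, d = −0.75 ln(1 − 0.4) = 0.383119 ≈ 0.3831.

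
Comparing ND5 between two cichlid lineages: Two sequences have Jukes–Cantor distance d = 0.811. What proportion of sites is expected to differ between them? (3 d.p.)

p = (3/4)(1 − e^(−4d/3)) = 0.75 × (1 − e^(-1.081333)) = 0.75 × (1 − 0.339143) = 0.495643.

0.496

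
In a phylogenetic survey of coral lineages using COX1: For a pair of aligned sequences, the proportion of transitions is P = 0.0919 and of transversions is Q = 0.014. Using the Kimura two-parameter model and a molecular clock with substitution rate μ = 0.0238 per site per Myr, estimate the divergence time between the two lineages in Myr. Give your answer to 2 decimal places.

2.46

Under the Kimura two-parameter model, d = −½ ln(1 − 2P − Q) − ¼ ln(1 − 2Q).
1 − 2P − Q = 0.8022, giving −½ ln(0.8022) = 0.110199.
1 − 2Q = 0.972, giving −¼ ln(0.972) = 0.007100.
d = 0.110199 + 0.007100 = 0.117299.
Under a molecular clock d = 2μt, so t = d/(2μ) = 0.117299 / (2 × 0.0238) = 2.46 Myr.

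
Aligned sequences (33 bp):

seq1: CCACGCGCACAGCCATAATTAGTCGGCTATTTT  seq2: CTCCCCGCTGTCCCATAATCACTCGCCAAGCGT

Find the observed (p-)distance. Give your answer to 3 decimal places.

The sequences differ at 14 of 33 positions.
p = 14/33 = 0.424242… ≈ 0.424 (to 3 d.p.).

0.424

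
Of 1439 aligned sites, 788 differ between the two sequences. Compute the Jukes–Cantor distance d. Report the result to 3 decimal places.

0.982

p = 788/1439 ≈ 0.547603.
d = −(3/4) ln(1 − 4p/3) = −0.75 ln(1 − 0.730137) = −0.75 ln(0.269863)
  = −0.75 × (-1.309841) = 0.982381 substitutions/site.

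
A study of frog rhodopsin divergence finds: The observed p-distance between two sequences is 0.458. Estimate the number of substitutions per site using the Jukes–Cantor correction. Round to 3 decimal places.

0.707

d = −(3/4) ln(1 − 4p/3) = −0.75 ln(1 − 0.610667) = −0.75 ln(0.389333)
  = −0.75 × (-0.943320) = 0.707490 substitutions/site.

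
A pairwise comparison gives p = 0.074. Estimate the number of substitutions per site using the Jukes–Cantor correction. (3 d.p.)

d = −(3/4) ln(1 − 4p/3) = −0.75 ln(1 − 0.098667) = −0.75 ln(0.901333)
  = −0.75 × (-0.103881) = 0.077911 substitutions/site.

0.078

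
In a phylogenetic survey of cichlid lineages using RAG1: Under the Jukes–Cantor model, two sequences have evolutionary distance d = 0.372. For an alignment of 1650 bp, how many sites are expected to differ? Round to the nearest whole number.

484

Invert JC69: p = (3/4)(1 − e^(−4d/3)) = 0.75 × (1 − e^(-0.496)) = 0.75 × (1 − 0.608962) = 0.293279.
Expected differing sites = pL ≈ 0.293279 × 1650 = 483.91035 ≈ 484.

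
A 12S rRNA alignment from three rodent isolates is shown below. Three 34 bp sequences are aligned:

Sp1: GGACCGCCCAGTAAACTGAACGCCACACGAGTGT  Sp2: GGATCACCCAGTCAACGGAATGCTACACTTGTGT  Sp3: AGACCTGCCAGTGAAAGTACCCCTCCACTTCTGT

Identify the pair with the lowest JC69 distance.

Sp1 and Sp2

Sp1–Sp2: 8/34 differ, p = 0.235, d = 0.282.
Sp1–Sp3: 14/34 differ, p = 0.412, d = 0.597.
Sp2–Sp3: 12/34 differ, p = 0.353, d = 0.477.
The smallest distance is between Sp1 and Sp2.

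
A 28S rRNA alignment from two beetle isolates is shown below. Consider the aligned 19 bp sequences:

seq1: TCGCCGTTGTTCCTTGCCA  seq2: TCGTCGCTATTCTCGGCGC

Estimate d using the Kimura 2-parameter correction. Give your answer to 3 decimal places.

Of 19 sites, 5 differences are transitions and 3 are transversions, so P = 5/19 ≈ 0.263158 and Q = 3/19 ≈ 0.157895.
Under the Kimura two-parameter model, d = −½ ln(1 − 2P − Q) − ¼ ln(1 − 2Q).
1 − 2P − Q = 0.315789, giving −½ ln(0.315789) = 0.576341.
1 − 2Q = 0.68421, giving −¼ ln(0.68421) = 0.094873.
d = 0.576341 + 0.094873 = 0.671214.

0.671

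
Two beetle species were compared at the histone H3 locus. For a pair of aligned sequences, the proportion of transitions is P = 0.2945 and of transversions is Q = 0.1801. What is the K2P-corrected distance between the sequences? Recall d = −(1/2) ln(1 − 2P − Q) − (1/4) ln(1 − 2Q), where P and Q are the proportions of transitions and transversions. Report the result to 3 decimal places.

0.845

Under the Kimura two-parameter model, d = −½ ln(1 − 2P − Q) − ¼ ln(1 − 2Q).
1 − 2P − Q = 0.2309, giving −½ ln(0.2309) = 0.732885.
1 − 2Q = 0.6398, giving −¼ ln(0.6398) = 0.111650.
d = 0.732885 + 0.111650 = 0.844535.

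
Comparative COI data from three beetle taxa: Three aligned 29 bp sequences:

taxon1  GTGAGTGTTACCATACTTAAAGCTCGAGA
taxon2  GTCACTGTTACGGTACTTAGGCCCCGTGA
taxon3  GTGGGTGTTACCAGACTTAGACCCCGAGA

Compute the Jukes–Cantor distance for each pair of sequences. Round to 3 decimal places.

d(taxon1,taxon2) = 0.401, d(taxon1,taxon3) = 0.196, d(taxon2,taxon3) = 0.344

taxon1–taxon2: 9/29 sites differ → p ≈ 0.310345, d = −0.75 ln(1 − 0.413793) = 0.400562 ≈ 0.401.
taxon1–taxon3: 5/29 sites differ → p ≈ 0.172414, d = −0.75 ln(1 − 0.229885) = 0.195912 ≈ 0.196.
taxon2–taxon3: 8/29 sites differ → p ≈ 0.275862, d = −0.75 ln(1 − 0.367816) = 0.343931 ≈ 0.344.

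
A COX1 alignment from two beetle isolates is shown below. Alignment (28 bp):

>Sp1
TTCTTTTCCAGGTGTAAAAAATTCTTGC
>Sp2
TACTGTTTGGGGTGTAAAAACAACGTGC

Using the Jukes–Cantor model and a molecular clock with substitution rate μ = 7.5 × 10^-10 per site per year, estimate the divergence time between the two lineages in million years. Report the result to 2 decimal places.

279.81

The sequences differ at 9 of 28 sites (2, 5, 8, 9, 10, 21, 22, 23, 25), so p = 9/28 ≈ 0.321429.
d = −(3/4) ln(1 − 4p/3) = −0.75 ln(1 − 0.428572) = −0.75 ln(0.571428)
  = −0.75 × (-0.559617) = 0.419713 substitutions/site.
Under a molecular clock d = 2μt, so t = d/(2μ) = 0.419713 / (2 × 7.5 × 10^-10) = 279.81 million years.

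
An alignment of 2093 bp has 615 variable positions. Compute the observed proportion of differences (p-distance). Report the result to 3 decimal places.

p = 615/2093 = 0.293836… ≈ 0.294 (to 3 d.p.).

0.294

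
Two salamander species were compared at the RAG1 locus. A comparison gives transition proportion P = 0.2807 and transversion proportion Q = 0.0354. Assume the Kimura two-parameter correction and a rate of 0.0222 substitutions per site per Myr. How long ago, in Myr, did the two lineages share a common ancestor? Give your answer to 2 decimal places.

10.64

Under the Kimura two-parameter model, d = −½ ln(1 − 2P − Q) − ¼ ln(1 − 2Q).
1 − 2P − Q = 0.4032, giving −½ ln(0.4032) = 0.454161.
1 − 2Q = 0.9292, giving −¼ ln(0.9292) = 0.018358.
d = 0.454161 + 0.018358 = 0.472519.
Under a molecular clock d = 2μt, so t = d/(2μ) = 0.472519 / (2 × 0.0222) = 10.64 Myr.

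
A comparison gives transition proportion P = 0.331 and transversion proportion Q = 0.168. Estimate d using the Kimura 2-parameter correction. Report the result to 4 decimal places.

Under the Kimura two-parameter model, d = −½ ln(1 − 2P − Q) − ¼ ln(1 − 2Q).
1 − 2P − Q = 0.17, giving −½ ln(0.17) = 0.885978.
1 − 2Q = 0.664, giving −¼ ln(0.664) = 0.102368.
d = 0.885978 + 0.102368 = 0.988346.

0.9883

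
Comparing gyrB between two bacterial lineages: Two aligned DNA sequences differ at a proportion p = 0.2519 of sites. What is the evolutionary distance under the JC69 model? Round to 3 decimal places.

d = −(3/4) ln(1 − 4p/3) = −0.75 ln(1 − 0.335867) = −0.75 ln(0.664133)
  = −0.75 × (-0.409273) = 0.306955 substitutions/site.

0.307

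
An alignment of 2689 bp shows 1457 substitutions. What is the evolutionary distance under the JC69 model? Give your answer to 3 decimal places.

0.961

p = 1457/2689 ≈ 0.541837.
d = −(3/4) ln(1 − 4p/3) = −0.75 ln(1 − 0.722449) = −0.75 ln(0.277551)
  = −0.75 × (-1.281751) = 0.961313 substitutions/site.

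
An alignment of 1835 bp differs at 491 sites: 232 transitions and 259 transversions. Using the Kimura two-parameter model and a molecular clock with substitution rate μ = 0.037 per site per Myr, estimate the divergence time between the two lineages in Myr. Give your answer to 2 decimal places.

P = 232/1835 ≈ 0.126431 and Q = 259/1835 ≈ 0.141144.
Under the Kimura two-parameter model, d = −½ ln(1 − 2P − Q) − ¼ ln(1 − 2Q).
1 − 2P − Q = 0.605994, giving −½ ln(0.605994) = 0.250443.
1 − 2Q = 0.717712, giving −¼ ln(0.717712) = 0.082922.
d = 0.250443 + 0.082922 = 0.333365.
Under a molecular clock d = 2μt, so t = d/(2μ) = 0.333365 / (2 × 0.037) = 4.50 Myr.

4.50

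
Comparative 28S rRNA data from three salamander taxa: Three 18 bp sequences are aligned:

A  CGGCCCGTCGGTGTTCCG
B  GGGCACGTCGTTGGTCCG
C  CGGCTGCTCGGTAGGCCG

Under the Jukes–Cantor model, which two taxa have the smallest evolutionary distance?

A and B

A–B: 4/18 differ, p = 0.222, d = 0.264.
A–C: 6/18 differ, p = 0.333, d = 0.441.
B–C: 7/18 differ, p = 0.389, d = 0.548.
The smallest distance is between A and B.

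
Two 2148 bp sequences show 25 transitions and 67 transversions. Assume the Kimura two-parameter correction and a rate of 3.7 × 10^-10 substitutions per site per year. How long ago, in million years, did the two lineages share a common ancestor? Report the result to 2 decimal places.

59.61

P = 25/2148 ≈ 0.011639 and Q = 67/2148 ≈ 0.031192.
Under the Kimura two-parameter model, d = −½ ln(1 − 2P − Q) − ¼ ln(1 − 2Q).
1 − 2P − Q = 0.94553, giving −½ ln(0.94553) = 0.028005.
1 − 2Q = 0.937616, giving −¼ ln(0.937616) = 0.016104.
d = 0.028005 + 0.016104 = 0.044109.
Under a molecular clock d = 2μt, so t = d/(2μ) = 0.044109 / (2 × 3.7 × 10^-10) = 59.61 million years.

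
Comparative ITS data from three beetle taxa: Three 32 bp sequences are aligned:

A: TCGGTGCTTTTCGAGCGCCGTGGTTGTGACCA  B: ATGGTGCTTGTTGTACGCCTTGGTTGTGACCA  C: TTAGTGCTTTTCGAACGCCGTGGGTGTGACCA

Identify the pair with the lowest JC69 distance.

A and C

A–B: 7/32 differ, p = 0.219, d = 0.259.
A–C: 4/32 differ, p = 0.125, d = 0.137.
B–C: 7/32 differ, p = 0.219, d = 0.259.
The smallest distance is between A and C.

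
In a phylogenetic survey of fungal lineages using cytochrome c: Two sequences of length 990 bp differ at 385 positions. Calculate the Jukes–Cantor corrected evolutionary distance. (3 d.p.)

p = 385/990 ≈ 0.388889.
d = −(3/4) ln(1 − 4p/3) = −0.75 ln(1 − 0.518519) = −0.75 ln(0.481481)
  = −0.75 × (-0.730889) = 0.548167 substitutions/site.

0.548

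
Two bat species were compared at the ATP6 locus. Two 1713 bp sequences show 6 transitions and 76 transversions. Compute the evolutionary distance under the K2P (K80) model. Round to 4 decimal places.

0.0496

P = 6/1713 ≈ 0.003503 and Q = 76/1713 ≈ 0.044367.
Under the Kimura two-parameter model, d = −½ ln(1 − 2P − Q) − ¼ ln(1 − 2Q).
1 − 2P − Q = 0.948627, giving −½ ln(0.948627) = 0.026370.
1 − 2Q = 0.911266, giving −¼ ln(0.911266) = 0.023230.
d = 0.026370 + 0.023230 = 0.049600.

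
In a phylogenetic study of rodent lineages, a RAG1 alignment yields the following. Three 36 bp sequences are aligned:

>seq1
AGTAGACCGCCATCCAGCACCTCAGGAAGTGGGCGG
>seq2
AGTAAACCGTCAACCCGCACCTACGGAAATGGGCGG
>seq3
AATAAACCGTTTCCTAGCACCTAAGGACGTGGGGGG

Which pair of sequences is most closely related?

seq1 and seq2

seq1–seq2: 7/36 differ, p = 0.194, d = 0.225.
seq1–seq3: 10/36 differ, p = 0.278, d = 0.347.
seq2–seq3: 10/36 differ, p = 0.278, d = 0.347.
The smallest distance is between seq1 and seq2.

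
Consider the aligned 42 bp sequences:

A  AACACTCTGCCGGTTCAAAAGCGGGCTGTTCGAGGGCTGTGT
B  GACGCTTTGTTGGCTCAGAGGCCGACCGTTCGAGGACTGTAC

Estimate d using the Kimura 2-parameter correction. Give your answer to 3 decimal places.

Of 42 sites, 13 differences are transitions and 1 are transversions, so P = 13/42 ≈ 0.309524 and Q = 1/42 ≈ 0.02381.
Under the Kimura two-parameter model, d = −½ ln(1 − 2P − Q) − ¼ ln(1 − 2Q).
1 − 2P − Q = 0.357142, giving −½ ln(0.357142) = 0.514811.
1 − 2Q = 0.95238, giving −¼ ln(0.95238) = 0.012198.
d = 0.514811 + 0.012198 = 0.527009.

0.527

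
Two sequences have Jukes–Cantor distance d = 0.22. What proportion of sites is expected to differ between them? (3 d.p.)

0.191

p = (3/4)(1 − e^(−4d/3)) = 0.75 × (1 − e^(-0.293333)) = 0.75 × (1 − 0.745774) = 0.190670.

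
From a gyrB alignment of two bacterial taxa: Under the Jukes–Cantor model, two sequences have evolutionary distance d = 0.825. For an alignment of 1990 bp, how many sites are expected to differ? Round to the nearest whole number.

Invert JC69: p = (3/4)(1 − e^(−4d/3)) = 0.75 × (1 − e^(-1.1)) = 0.75 × (1 − 0.332871) = 0.500347.
Expected differing sites = pL ≈ 0.500347 × 1990 = 995.69053 ≈ 996.

996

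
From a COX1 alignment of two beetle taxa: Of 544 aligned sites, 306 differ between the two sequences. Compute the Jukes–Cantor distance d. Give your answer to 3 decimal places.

1.040

p = 306/544 = 0.5625.
d = −(3/4) ln(1 − 4p/3) = −0.75 ln(1 − 0.75) = −0.75 ln(0.25)
  = −0.75 × (-1.386294) = 1.039721 substitutions/site.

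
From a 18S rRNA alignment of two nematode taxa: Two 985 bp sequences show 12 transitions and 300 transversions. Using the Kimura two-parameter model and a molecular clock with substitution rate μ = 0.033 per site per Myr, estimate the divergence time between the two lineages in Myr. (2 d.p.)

6.58

P = 12/985 ≈ 0.012183 and Q = 300/985 ≈ 0.304569.
Under the Kimura two-parameter model, d = −½ ln(1 − 2P − Q) − ¼ ln(1 − 2Q).
1 − 2P − Q = 0.671065, giving −½ ln(0.671065) = 0.199445.
1 − 2Q = 0.390862, giving −¼ ln(0.390862) = 0.234850.
d = 0.199445 + 0.234850 = 0.434295.
Under a molecular clock d = 2μt, so t = d/(2μ) = 0.434295 / (2 × 0.033) = 6.58 Myr.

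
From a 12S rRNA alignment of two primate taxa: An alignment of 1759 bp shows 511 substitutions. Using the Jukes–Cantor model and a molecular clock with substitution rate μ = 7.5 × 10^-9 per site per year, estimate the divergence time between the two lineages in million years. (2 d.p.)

p = 511/1759 ≈ 0.290506.
d = −(3/4) ln(1 − 4p/3) = −0.75 ln(1 − 0.387341) = −0.75 ln(0.612659)
  = −0.75 × (-0.489947) = 0.367460 substitutions/site.
Under a molecular clock d = 2μt, so t = d/(2μ) = 0.367460 / (2 × 7.5 × 10^-9) = 24.50 million years.

24.50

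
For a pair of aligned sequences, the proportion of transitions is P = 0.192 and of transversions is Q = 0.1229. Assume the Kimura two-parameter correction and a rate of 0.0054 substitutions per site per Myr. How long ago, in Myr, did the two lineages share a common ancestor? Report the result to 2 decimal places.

Under the Kimura two-parameter model, d = −½ ln(1 − 2P − Q) − ¼ ln(1 − 2Q).
1 − 2P − Q = 0.4931, giving −½ ln(0.4931) = 0.353522.
1 − 2Q = 0.7542, giving −¼ ln(0.7542) = 0.070524.
d = 0.353522 + 0.070524 = 0.424046.
Under a molecular clock d = 2μt, so t = d/(2μ) = 0.424046 / (2 × 0.0054) = 39.26 Myr.

39.26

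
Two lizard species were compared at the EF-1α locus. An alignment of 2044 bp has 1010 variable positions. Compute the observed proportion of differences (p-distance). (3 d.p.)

0.494

p = 1010/2044 = 0.494129… ≈ 0.494 (to 3 d.p.).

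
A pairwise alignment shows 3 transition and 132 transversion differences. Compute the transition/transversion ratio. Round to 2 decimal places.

0.02

R = 3/132 = 0.022727… ≈ 0.02 (to 2 d.p.).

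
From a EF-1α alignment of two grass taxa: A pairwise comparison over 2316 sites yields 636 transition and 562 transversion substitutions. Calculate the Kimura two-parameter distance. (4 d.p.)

0.9509

P = 636/2316 ≈ 0.274611 and Q = 562/2316 ≈ 0.24266.
Under the Kimura two-parameter model, d = −½ ln(1 − 2P − Q) − ¼ ln(1 − 2Q).
1 − 2P − Q = 0.208118, giving −½ ln(0.208118) = 0.784825.
1 − 2Q = 0.51468, giving −¼ ln(0.51468) = 0.166052.
d = 0.784825 + 0.166052 = 0.950877.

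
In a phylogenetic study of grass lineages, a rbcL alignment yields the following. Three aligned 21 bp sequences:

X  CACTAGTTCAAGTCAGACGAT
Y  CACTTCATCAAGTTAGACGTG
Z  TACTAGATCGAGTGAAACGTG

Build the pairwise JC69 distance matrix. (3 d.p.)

X–Y: 6/21 sites differ → p ≈ 0.285714, d = −0.75 ln(1 − 0.380952) = 0.359679 ≈ 0.360.
X–Z: 7/21 sites differ → p ≈ 0.333333, d = −0.75 ln(1 − 0.444444) = 0.440839 ≈ 0.441.
Y–Z: 6/21 sites differ → p ≈ 0.285714, d = −0.75 ln(1 − 0.380952) = 0.359679 ≈ 0.360.

d(X,Y) = 0.360, d(X,Z) = 0.441, d(Y,Z) = 0.360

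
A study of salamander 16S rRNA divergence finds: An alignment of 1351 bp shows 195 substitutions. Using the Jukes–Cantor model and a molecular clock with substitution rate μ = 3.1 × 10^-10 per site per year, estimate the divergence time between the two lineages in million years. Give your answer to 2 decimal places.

258.57

p = 195/1351 ≈ 0.144338.
d = −(3/4) ln(1 − 4p/3) = −0.75 ln(1 − 0.192451) = −0.75 ln(0.807549)
  = −0.75 × (-0.213752) = 0.160314 substitutions/site.
Under a molecular clock d = 2μt, so t = d/(2μ) = 0.160314 / (2 × 3.1 × 10^-10) = 258.57 million years.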